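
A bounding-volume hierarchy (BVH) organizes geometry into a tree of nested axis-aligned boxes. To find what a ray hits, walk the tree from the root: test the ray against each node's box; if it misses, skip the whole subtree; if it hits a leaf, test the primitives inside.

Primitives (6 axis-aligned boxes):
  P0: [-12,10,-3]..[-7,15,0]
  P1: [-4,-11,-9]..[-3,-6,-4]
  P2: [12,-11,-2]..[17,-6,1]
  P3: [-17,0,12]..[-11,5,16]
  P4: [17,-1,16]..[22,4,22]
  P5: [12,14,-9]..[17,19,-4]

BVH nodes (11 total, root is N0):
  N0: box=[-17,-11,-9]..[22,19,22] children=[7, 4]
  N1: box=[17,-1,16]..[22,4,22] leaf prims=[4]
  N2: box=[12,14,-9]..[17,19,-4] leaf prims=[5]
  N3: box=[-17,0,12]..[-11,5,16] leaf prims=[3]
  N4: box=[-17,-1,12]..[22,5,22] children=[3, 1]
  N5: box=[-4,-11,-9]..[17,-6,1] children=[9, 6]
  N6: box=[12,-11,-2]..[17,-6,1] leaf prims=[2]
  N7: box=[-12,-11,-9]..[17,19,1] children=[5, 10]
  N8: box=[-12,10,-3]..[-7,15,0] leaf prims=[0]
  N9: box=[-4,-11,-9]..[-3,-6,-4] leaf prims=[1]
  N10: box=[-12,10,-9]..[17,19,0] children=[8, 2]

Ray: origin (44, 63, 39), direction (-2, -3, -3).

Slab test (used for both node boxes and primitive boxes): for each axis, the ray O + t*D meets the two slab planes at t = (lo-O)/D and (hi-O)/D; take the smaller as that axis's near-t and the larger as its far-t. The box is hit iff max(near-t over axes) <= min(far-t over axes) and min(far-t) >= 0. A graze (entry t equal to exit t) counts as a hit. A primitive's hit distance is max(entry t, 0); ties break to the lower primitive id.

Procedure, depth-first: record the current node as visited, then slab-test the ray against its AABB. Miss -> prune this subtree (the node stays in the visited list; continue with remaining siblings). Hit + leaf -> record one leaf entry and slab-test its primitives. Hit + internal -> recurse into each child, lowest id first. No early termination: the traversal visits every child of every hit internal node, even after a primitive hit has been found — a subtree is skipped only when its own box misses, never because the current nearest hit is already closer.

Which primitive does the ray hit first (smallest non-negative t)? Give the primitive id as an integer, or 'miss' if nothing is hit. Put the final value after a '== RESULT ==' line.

Trace the traversal:
N0 x:[11,61/2] y:[44/3,74/3] z:[17/3,16] -> hit [44/3,16], descend [4, 7]
  N4 x:[11,61/2] y:[58/3,64/3] z:[17/3,9] -> miss, prune
  N7 x:[27/2,28] y:[44/3,74/3] z:[38/3,16] -> hit [44/3,16], descend [5, 10]
    N5 x:[27/2,24] y:[23,74/3] z:[38/3,16] -> miss, prune
    N10 x:[27/2,28] y:[44/3,53/3] z:[13,16] -> hit [44/3,16], descend [2, 8]
      N2 x:[27/2,16] y:[44/3,49/3] z:[43/3,16] -> hit [44/3,16] leaf, test {P5@t=44/3}
      N8 x:[51/2,28] y:[16,53/3] z:[13,14] -> miss, prune

7 AABB tests over nodes [0, 4, 7, 5, 10, 2, 8]; 1 leaf entered; closest P5.

== RESULT ==
5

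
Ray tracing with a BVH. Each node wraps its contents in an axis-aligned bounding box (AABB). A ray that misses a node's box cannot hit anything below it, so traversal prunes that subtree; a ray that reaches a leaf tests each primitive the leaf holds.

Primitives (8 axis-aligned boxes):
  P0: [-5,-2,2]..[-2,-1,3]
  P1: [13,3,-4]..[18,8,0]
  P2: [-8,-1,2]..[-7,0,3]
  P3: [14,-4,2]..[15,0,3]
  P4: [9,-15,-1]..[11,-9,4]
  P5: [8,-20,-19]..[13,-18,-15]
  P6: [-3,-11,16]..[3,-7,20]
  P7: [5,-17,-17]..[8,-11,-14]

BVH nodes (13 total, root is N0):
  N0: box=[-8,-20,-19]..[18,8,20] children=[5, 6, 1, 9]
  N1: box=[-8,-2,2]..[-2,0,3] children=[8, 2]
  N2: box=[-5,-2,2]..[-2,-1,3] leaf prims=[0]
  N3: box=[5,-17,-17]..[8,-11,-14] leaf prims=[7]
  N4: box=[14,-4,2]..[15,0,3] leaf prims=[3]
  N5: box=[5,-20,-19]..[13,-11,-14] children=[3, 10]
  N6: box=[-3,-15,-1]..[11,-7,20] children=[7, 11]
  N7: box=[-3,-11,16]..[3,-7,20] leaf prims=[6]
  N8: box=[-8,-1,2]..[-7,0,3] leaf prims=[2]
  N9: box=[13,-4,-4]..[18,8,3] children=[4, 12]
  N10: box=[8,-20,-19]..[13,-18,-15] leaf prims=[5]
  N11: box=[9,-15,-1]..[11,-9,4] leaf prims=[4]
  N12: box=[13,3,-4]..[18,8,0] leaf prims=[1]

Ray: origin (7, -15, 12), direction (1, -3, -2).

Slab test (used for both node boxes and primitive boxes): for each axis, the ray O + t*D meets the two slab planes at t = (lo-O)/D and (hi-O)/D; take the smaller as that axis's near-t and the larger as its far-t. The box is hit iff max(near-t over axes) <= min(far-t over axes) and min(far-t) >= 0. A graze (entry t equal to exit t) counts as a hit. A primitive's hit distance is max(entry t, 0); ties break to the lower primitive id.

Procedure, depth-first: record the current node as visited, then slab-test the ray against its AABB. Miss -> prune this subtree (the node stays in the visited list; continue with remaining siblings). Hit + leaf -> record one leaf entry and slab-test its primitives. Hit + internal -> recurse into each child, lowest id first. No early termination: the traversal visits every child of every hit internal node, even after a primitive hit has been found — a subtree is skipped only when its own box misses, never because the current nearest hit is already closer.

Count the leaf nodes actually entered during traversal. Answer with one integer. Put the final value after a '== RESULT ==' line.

Trace the traversal:
N0 x:[-15,11] y:[-23/3,5/3] z:[-4,31/2] -> hit [-4,5/3], descend [1, 5, 6, 9]
  N1 x:[-15,-9] y:[-5,-13/3] z:[9/2,5] -> miss, prune
  N5 x:[-2,6] y:[-4/3,5/3] z:[13,31/2] -> miss, prune
  N6 x:[-10,4] y:[-8/3,0] z:[-4,13/2] -> hit [-8/3,0], descend [7, 11]
    N7 x:[-10,-4] y:[-8/3,-4/3] z:[-4,-2] -> miss, prune
    N11 x:[2,4] y:[-2,0] z:[4,13/2] -> miss, prune
  N9 x:[6,11] y:[-23/3,-11/3] z:[9/2,8] -> miss, prune

7 AABB tests over nodes [0, 1, 5, 6, 7, 11, 9]; 0 leaves entered; closest miss.

== RESULT ==
0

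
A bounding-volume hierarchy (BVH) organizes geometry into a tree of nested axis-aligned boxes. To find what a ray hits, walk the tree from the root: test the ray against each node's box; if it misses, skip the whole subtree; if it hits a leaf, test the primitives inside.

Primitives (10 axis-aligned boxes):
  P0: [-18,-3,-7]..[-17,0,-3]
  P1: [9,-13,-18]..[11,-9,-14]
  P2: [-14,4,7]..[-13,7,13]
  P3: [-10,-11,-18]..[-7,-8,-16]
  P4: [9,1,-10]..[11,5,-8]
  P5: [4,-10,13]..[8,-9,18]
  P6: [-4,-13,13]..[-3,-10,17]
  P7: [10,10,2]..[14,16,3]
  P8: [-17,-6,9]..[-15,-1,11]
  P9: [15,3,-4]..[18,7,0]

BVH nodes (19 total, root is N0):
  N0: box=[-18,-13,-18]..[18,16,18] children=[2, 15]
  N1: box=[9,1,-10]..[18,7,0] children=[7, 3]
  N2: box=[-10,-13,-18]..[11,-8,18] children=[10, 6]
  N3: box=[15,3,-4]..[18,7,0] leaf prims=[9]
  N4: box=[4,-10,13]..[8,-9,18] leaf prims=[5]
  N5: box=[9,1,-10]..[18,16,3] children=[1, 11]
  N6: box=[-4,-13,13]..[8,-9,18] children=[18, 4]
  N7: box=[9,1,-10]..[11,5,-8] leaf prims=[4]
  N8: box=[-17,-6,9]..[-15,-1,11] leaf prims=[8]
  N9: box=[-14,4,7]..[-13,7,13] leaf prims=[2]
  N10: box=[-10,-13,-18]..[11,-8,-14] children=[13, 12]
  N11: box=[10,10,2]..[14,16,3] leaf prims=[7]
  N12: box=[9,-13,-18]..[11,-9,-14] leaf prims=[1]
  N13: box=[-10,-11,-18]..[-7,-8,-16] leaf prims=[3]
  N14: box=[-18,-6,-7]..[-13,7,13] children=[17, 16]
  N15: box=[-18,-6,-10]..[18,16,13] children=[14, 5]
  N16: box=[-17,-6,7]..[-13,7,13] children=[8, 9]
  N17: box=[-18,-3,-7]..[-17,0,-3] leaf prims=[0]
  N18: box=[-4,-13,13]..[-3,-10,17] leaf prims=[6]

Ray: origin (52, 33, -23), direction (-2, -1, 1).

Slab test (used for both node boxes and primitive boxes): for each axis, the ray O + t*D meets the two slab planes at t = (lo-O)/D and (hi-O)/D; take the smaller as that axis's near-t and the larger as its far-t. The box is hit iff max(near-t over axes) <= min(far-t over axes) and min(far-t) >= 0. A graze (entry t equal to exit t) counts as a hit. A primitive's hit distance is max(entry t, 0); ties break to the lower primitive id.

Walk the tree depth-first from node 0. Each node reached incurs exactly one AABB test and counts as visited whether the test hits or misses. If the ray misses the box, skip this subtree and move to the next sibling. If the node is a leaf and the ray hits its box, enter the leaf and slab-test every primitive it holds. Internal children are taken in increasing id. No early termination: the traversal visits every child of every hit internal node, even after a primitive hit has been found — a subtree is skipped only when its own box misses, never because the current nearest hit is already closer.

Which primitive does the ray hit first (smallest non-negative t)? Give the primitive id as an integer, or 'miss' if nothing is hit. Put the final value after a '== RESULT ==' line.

Traverse from the root:
N0 x:[17,35] y:[17,46] z:[5,41] -> hit [17,35], descend [2, 15]
  N2 x:[41/2,31] y:[41,46] z:[5,41] -> miss, prune
  N15 x:[17,35] y:[17,39] z:[13,36] -> hit [17,35], descend [5, 14]
    N5 x:[17,43/2] y:[17,32] z:[13,26] -> hit [17,43/2], descend [1, 11]
      N1 x:[17,43/2] y:[26,32] z:[13,23] -> miss, prune
      N11 x:[19,21] y:[17,23] z:[25,26] -> miss, prune
    N14 x:[65/2,35] y:[26,39] z:[16,36] -> hit [65/2,35], descend [16, 17]
      N16 x:[65/2,69/2] y:[26,39] z:[30,36] -> hit [65/2,69/2], descend [8, 9]
        N8 x:[67/2,69/2] y:[34,39] z:[32,34] -> hit [34,34] leaf, test {P8@t=34}
        N9 x:[65/2,33] y:[26,29] z:[30,36] -> miss, prune
      N17 x:[69/2,35] y:[33,36] z:[16,20] -> miss, prune

Summary -> nodes [0, 2, 15, 5, 1, 11, 14, 16, 8, 9, 17]; box-tests=11; leaf-entries=1; first=P8

== RESULT ==
8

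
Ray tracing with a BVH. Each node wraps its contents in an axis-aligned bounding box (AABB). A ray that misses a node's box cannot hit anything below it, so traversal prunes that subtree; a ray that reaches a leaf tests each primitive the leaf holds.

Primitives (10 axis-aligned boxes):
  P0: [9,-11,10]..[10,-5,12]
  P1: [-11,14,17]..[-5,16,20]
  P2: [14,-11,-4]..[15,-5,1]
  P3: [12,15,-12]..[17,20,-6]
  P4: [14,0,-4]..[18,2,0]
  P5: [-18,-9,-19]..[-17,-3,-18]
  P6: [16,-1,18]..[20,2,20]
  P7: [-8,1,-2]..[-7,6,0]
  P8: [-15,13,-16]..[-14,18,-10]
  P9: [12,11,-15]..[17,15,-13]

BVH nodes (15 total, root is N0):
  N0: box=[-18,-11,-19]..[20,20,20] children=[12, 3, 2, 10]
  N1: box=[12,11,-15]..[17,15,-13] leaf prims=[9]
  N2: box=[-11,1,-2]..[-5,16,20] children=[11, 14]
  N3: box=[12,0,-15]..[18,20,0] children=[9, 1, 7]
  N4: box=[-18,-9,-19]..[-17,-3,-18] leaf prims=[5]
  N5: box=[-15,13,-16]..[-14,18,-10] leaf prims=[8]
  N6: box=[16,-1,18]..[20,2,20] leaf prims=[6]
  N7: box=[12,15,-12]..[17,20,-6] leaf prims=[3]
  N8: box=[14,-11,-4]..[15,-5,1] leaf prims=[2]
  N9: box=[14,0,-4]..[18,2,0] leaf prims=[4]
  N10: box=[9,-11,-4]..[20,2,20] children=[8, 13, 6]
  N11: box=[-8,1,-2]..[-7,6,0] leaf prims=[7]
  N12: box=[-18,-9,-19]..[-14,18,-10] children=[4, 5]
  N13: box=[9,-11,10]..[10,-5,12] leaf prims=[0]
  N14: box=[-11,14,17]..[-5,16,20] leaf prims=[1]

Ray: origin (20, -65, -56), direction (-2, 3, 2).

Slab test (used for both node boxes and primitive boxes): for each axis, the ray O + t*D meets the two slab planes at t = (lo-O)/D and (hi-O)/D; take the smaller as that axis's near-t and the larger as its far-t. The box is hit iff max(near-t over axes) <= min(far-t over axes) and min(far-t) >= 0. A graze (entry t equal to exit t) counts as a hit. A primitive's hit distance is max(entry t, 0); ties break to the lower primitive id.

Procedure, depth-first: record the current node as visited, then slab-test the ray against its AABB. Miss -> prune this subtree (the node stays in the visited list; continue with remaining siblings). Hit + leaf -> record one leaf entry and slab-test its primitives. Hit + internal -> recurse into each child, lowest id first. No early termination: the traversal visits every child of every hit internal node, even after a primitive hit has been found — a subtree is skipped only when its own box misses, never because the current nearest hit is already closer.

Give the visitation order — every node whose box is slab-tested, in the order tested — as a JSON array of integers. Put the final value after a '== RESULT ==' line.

Trace the traversal:
N0 x:[0,19] y:[18,85/3] z:[37/2,38] -> hit [37/2,19], descend [2, 3, 10, 12]
  N2 x:[25/2,31/2] y:[22,27] z:[27,38] -> miss, prune
  N3 x:[1,4] y:[65/3,85/3] z:[41/2,28] -> miss, prune
  N10 x:[0,11/2] y:[18,67/3] z:[26,38] -> miss, prune
  N12 x:[17,19] y:[56/3,83/3] z:[37/2,23] -> hit [56/3,19], descend [4, 5]
    N4 x:[37/2,19] y:[56/3,62/3] z:[37/2,19] -> hit [56/3,19] leaf, test {P5@t=56/3}
    N5 x:[17,35/2] y:[26,83/3] z:[20,23] -> miss, prune

Summary -> nodes [0, 2, 3, 10, 12, 4, 5]; box-tests=7; leaf-entries=1; first=P5

== RESULT ==
[0, 2, 3, 10, 12, 4, 5]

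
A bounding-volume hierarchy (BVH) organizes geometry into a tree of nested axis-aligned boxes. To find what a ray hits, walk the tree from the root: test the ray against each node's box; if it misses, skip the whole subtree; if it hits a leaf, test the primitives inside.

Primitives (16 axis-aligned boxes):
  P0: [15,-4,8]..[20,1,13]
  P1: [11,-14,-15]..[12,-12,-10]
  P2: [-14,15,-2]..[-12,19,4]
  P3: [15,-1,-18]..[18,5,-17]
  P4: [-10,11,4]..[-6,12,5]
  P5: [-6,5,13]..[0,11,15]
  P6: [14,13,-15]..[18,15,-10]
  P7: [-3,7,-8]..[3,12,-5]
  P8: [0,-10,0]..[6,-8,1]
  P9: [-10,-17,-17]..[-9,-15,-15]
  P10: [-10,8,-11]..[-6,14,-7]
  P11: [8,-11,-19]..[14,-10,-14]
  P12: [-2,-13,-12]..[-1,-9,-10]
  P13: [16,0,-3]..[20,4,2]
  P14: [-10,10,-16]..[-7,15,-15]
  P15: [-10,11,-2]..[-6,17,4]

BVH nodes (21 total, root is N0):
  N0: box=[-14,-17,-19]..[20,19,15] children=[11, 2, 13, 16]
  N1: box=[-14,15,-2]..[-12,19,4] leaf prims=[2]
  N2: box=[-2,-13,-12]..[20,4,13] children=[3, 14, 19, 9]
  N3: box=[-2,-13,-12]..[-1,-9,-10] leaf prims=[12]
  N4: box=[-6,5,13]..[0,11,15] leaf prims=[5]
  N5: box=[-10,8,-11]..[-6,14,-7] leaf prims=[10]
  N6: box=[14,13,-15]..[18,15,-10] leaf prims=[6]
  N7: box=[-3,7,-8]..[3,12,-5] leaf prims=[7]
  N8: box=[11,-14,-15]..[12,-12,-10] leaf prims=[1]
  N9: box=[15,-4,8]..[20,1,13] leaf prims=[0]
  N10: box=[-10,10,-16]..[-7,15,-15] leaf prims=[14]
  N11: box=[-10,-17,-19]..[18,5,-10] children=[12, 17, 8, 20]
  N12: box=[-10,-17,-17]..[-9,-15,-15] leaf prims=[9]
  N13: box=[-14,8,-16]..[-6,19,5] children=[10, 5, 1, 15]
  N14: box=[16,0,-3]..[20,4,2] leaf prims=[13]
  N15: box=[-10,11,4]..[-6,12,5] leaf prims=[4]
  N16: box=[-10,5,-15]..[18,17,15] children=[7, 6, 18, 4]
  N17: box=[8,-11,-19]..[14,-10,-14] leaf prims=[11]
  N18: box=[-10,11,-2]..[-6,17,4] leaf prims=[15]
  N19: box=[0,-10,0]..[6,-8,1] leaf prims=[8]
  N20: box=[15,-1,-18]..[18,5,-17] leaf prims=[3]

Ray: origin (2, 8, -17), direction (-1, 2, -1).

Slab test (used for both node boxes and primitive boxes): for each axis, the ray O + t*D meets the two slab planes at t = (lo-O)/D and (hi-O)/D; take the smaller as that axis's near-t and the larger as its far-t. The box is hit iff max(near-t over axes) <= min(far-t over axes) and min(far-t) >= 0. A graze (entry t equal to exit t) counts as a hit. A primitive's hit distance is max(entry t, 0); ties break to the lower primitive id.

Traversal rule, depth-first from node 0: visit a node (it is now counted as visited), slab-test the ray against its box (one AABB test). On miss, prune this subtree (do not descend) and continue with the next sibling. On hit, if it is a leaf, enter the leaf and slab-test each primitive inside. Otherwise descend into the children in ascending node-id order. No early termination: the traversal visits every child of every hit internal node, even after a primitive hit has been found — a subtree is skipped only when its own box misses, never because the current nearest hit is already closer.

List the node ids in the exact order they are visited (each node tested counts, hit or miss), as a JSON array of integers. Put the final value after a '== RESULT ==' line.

Traverse from the root:
N0 x:[-18,16] y:[-25/2,11/2] z:[-32,2] -> hit [-25/2,2], descend [2, 11, 13, 16]
  N2 x:[-18,4] y:[-21/2,-2] z:[-30,-5] -> miss, prune
  N11 x:[-16,12] y:[-25/2,-3/2] z:[-7,2] -> miss, prune
  N13 x:[8,16] y:[0,11/2] z:[-22,-1] -> miss, prune
  N16 x:[-16,12] y:[-3/2,9/2] z:[-32,-2] -> miss, prune

Summary -> nodes [0, 2, 11, 13, 16]; box-tests=5; leaf-entries=0; first=miss

== RESULT ==
[0, 2, 11, 13, 16]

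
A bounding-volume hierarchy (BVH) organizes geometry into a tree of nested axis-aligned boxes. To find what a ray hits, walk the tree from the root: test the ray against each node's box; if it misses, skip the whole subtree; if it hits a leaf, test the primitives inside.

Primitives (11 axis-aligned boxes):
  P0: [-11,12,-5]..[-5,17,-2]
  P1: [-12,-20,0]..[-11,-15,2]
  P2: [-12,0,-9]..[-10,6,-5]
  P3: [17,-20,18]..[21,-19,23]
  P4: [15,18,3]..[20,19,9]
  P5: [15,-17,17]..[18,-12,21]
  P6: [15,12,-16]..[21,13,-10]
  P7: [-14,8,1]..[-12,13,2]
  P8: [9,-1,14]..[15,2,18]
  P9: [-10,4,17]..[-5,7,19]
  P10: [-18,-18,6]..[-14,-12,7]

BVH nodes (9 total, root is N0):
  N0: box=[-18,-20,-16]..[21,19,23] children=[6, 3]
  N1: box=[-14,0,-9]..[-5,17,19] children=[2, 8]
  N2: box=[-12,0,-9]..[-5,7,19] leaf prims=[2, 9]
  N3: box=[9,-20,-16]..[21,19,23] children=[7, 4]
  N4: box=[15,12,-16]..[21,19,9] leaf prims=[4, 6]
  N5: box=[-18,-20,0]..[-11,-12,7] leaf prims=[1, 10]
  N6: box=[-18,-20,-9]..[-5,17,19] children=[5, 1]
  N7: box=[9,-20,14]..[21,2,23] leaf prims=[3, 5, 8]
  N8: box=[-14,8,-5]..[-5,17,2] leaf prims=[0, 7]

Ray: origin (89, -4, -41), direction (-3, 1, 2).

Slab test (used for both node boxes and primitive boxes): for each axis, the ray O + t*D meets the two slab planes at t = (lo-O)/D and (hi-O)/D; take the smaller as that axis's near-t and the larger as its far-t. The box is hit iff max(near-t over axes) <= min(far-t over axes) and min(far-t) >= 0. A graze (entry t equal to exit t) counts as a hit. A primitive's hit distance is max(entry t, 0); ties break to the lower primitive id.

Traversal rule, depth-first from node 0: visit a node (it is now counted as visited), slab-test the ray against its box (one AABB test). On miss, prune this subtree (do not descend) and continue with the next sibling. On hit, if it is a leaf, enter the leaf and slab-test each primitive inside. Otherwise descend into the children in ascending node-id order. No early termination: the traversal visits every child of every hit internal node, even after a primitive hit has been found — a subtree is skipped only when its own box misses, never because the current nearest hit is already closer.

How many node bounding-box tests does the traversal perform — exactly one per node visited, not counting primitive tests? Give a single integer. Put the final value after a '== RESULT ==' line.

Walk:
N0 x:[68/3,107/3] y:[-16,23] z:[25/2,32] -> hit [68/3,23], descend [3, 6]
  N3 x:[68/3,80/3] y:[-16,23] z:[25/2,32] -> hit [68/3,23], descend [4, 7]
    N4 x:[68/3,74/3] y:[16,23] z:[25/2,25] -> hit [68/3,23] leaf, test {P4@t=23, P6(miss)}
    N7 x:[68/3,80/3] y:[-16,6] z:[55/2,32] -> miss, prune
  N6 x:[94/3,107/3] y:[-16,21] z:[16,30] -> miss, prune

Visited [0, 3, 4, 7, 6]. Tests: 5 box, 1 leaf. Nearest: P4.

== RESULT ==
5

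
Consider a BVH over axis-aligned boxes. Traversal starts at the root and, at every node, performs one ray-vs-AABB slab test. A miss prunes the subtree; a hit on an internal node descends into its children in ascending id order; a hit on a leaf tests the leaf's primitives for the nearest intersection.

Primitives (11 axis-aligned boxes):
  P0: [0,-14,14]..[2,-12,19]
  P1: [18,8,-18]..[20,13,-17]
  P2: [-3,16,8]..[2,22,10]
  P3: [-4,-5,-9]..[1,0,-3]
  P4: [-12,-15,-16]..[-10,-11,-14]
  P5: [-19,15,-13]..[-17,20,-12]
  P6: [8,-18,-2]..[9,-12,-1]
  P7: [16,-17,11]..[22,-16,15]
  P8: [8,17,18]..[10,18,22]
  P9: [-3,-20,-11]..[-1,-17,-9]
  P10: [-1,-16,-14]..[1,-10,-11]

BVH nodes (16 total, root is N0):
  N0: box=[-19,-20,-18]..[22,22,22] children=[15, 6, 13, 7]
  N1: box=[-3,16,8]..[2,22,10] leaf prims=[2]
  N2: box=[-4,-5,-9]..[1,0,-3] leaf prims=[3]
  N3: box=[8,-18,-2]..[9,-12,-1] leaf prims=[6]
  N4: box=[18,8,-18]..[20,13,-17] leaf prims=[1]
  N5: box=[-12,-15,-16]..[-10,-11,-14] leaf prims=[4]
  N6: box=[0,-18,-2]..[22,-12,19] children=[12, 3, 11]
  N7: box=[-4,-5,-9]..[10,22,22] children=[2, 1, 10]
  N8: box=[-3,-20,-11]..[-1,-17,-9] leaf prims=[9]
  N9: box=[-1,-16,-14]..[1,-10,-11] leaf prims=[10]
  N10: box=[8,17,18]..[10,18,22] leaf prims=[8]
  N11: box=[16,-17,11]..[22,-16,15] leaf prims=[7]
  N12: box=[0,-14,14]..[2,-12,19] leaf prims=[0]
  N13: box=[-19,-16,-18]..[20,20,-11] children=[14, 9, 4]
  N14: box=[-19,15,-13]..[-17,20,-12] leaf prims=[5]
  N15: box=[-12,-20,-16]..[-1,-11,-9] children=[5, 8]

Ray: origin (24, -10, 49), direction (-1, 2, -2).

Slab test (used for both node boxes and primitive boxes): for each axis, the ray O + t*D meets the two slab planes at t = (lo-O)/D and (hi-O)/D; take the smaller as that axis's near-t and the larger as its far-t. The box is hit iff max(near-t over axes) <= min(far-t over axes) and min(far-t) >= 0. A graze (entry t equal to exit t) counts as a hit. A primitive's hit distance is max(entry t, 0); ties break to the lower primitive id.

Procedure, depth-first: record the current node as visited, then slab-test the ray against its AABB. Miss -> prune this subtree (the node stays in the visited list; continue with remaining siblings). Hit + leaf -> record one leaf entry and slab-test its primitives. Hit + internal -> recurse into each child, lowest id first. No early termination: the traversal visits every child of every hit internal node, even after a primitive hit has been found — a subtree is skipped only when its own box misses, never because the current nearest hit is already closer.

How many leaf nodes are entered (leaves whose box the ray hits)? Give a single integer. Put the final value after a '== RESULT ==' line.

Traverse from the root:
N0 x:[2,43] y:[-5,16] z:[27/2,67/2] -> hit [27/2,16], descend [6, 7, 13, 15]
  N6 x:[2,24] y:[-4,-1] z:[15,51/2] -> miss, prune
  N7 x:[14,28] y:[5/2,16] z:[27/2,29] -> hit [14,16], descend [1, 2, 10]
    N1 x:[22,27] y:[13,16] z:[39/2,41/2] -> miss, prune
    N2 x:[23,28] y:[5/2,5] z:[26,29] -> miss, prune
    N10 x:[14,16] y:[27/2,14] z:[27/2,31/2] -> hit [14,14] leaf, test {P8@t=14}
  N13 x:[4,43] y:[-3,15] z:[30,67/2] -> miss, prune
  N15 x:[25,36] y:[-5,-1/2] z:[29,65/2] -> miss, prune

Visited [0, 6, 7, 1, 2, 10, 13, 15]. Tests: 8 box, 1 leaf. Nearest: P8.

== RESULT ==
1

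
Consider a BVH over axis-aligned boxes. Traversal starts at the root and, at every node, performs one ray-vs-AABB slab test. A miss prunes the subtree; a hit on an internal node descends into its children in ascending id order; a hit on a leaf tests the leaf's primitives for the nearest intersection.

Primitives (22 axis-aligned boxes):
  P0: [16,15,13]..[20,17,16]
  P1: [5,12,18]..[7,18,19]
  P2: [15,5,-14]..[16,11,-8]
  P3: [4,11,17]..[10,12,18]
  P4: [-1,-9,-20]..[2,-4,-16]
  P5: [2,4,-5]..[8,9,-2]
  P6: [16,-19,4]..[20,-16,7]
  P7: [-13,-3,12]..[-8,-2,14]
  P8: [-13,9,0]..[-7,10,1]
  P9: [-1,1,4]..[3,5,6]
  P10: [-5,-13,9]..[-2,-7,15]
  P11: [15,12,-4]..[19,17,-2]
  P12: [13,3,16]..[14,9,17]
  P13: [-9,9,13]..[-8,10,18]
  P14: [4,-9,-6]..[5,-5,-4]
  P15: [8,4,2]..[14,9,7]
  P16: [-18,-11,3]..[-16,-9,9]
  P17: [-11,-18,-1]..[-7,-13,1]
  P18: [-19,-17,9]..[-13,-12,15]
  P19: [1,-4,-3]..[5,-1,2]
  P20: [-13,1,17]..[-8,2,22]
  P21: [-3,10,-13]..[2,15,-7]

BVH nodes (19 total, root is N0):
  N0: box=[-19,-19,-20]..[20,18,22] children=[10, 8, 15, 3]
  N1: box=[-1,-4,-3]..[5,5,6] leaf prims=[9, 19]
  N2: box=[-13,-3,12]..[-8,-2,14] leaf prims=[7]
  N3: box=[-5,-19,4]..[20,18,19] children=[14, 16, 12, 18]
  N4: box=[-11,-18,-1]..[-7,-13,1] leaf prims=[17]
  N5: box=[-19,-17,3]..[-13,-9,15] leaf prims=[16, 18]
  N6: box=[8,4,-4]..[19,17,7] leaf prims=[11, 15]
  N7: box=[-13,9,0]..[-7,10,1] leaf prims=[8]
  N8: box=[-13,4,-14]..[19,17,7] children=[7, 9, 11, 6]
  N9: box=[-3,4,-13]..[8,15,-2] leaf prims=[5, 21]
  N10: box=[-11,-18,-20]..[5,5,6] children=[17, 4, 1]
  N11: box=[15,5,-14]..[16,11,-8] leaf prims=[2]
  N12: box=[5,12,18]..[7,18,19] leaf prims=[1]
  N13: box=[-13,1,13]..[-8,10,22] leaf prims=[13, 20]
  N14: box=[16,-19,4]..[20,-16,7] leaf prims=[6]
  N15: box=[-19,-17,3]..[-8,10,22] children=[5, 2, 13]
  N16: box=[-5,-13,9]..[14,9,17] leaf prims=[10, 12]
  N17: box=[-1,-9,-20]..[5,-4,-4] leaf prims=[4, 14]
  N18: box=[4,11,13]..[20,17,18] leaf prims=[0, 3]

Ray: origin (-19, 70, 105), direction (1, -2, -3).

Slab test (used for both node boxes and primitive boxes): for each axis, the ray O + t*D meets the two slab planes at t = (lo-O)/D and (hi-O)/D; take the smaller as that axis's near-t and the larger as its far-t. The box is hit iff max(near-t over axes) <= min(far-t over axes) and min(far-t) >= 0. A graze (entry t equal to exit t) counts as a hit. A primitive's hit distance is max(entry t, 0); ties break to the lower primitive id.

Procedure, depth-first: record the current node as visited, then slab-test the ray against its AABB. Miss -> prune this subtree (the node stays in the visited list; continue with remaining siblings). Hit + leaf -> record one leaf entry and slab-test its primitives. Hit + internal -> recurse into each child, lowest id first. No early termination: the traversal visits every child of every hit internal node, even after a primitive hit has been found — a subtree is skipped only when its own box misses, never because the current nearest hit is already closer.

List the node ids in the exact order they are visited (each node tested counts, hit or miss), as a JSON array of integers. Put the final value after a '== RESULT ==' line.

Trace the traversal:
N0 x:[0,39] y:[26,89/2] z:[83/3,125/3] -> hit [83/3,39], descend [3, 8, 10, 15]
  N3 x:[14,39] y:[26,89/2] z:[86/3,101/3] -> hit [86/3,101/3], descend [12, 14, 16, 18]
    N12 x:[24,26] y:[26,29] z:[86/3,29] -> miss, prune
    N14 x:[35,39] y:[43,89/2] z:[98/3,101/3] -> miss, prune
    N16 x:[14,33] y:[61/2,83/2] z:[88/3,32] -> hit [61/2,32] leaf, test {P10(miss), P12(miss)}
    N18 x:[23,39] y:[53/2,59/2] z:[29,92/3] -> hit [29,59/2] leaf, test {P0(miss), P3@t=29}
  N8 x:[6,38] y:[53/2,33] z:[98/3,119/3] -> hit [98/3,33], descend [6, 7, 9, 11]
    N6 x:[27,38] y:[53/2,33] z:[98/3,109/3] -> hit [98/3,33] leaf, test {P11(miss), P15@t=98/3}
    N7 x:[6,12] y:[30,61/2] z:[104/3,35] -> miss, prune
    N9 x:[16,27] y:[55/2,33] z:[107/3,118/3] -> miss, prune
    N11 x:[34,35] y:[59/2,65/2] z:[113/3,119/3] -> miss, prune
  N10 x:[8,24] y:[65/2,44] z:[33,125/3] -> miss, prune
  N15 x:[0,11] y:[30,87/2] z:[83/3,34] -> miss, prune

Visited [0, 3, 12, 14, 16, 18, 8, 6, 7, 9, 11, 10, 15]. Tests: 13 box, 3 leaf. Nearest: P3.

== RESULT ==
[0, 3, 12, 14, 16, 18, 8, 6, 7, 9, 11, 10, 15]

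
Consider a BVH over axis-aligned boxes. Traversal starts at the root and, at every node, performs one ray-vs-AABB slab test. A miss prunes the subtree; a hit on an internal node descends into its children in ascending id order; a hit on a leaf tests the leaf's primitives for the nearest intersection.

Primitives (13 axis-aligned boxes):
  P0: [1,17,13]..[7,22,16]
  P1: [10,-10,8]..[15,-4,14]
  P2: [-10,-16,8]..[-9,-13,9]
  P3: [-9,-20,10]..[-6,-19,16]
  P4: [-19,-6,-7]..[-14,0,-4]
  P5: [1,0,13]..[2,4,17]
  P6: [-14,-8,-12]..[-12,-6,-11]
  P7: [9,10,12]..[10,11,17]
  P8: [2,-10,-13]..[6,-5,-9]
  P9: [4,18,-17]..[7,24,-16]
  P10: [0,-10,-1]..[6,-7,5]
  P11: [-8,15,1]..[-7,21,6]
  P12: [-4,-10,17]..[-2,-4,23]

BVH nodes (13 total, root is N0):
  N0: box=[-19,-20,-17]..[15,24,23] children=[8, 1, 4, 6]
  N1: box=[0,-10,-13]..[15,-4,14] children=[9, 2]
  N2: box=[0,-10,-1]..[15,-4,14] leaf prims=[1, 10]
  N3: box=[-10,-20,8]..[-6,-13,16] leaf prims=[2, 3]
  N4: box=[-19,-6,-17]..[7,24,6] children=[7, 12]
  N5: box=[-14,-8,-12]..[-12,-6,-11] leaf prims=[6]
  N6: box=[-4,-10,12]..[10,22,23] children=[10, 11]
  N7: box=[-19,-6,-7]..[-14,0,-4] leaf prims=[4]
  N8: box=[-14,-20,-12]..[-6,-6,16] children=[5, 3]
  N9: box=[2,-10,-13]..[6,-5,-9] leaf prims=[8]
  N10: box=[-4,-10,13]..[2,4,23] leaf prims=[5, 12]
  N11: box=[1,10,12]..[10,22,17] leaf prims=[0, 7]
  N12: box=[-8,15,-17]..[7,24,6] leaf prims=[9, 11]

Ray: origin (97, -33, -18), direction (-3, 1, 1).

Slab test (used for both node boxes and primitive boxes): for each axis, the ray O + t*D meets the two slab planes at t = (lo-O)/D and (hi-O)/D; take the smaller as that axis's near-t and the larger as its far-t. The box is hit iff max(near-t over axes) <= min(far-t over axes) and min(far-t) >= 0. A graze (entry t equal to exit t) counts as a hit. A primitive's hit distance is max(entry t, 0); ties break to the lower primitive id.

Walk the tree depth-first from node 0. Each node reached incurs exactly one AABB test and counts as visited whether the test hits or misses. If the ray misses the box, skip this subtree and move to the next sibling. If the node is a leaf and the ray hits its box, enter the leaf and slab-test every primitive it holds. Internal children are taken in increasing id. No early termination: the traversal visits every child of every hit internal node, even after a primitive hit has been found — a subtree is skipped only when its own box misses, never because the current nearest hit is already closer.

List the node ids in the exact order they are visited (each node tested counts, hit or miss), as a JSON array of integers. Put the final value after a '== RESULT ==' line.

Walk:
N0 x:[82/3,116/3] y:[13,57] z:[1,41] -> hit [82/3,116/3], descend [1, 4, 6, 8]
  N1 x:[82/3,97/3] y:[23,29] z:[5,32] -> hit [82/3,29], descend [2, 9]
    N2 x:[82/3,97/3] y:[23,29] z:[17,32] -> hit [82/3,29] leaf, test {P1@t=82/3, P10(miss)}
    N9 x:[91/3,95/3] y:[23,28] z:[5,9] -> miss, prune
  N4 x:[30,116/3] y:[27,57] z:[1,24] -> miss, prune
  N6 x:[29,101/3] y:[23,55] z:[30,41] -> hit [30,101/3], descend [10, 11]
    N10 x:[95/3,101/3] y:[23,37] z:[31,41] -> hit [95/3,101/3] leaf, test {P5(miss), P12(miss)}
    N11 x:[29,32] y:[43,55] z:[30,35] -> miss, prune
  N8 x:[103/3,37] y:[13,27] z:[6,34] -> miss, prune

Visited [0, 1, 2, 9, 4, 6, 10, 11, 8]. Tests: 9 box, 2 leaf. Nearest: P1.

== RESULT ==
[0, 1, 2, 9, 4, 6, 10, 11, 8]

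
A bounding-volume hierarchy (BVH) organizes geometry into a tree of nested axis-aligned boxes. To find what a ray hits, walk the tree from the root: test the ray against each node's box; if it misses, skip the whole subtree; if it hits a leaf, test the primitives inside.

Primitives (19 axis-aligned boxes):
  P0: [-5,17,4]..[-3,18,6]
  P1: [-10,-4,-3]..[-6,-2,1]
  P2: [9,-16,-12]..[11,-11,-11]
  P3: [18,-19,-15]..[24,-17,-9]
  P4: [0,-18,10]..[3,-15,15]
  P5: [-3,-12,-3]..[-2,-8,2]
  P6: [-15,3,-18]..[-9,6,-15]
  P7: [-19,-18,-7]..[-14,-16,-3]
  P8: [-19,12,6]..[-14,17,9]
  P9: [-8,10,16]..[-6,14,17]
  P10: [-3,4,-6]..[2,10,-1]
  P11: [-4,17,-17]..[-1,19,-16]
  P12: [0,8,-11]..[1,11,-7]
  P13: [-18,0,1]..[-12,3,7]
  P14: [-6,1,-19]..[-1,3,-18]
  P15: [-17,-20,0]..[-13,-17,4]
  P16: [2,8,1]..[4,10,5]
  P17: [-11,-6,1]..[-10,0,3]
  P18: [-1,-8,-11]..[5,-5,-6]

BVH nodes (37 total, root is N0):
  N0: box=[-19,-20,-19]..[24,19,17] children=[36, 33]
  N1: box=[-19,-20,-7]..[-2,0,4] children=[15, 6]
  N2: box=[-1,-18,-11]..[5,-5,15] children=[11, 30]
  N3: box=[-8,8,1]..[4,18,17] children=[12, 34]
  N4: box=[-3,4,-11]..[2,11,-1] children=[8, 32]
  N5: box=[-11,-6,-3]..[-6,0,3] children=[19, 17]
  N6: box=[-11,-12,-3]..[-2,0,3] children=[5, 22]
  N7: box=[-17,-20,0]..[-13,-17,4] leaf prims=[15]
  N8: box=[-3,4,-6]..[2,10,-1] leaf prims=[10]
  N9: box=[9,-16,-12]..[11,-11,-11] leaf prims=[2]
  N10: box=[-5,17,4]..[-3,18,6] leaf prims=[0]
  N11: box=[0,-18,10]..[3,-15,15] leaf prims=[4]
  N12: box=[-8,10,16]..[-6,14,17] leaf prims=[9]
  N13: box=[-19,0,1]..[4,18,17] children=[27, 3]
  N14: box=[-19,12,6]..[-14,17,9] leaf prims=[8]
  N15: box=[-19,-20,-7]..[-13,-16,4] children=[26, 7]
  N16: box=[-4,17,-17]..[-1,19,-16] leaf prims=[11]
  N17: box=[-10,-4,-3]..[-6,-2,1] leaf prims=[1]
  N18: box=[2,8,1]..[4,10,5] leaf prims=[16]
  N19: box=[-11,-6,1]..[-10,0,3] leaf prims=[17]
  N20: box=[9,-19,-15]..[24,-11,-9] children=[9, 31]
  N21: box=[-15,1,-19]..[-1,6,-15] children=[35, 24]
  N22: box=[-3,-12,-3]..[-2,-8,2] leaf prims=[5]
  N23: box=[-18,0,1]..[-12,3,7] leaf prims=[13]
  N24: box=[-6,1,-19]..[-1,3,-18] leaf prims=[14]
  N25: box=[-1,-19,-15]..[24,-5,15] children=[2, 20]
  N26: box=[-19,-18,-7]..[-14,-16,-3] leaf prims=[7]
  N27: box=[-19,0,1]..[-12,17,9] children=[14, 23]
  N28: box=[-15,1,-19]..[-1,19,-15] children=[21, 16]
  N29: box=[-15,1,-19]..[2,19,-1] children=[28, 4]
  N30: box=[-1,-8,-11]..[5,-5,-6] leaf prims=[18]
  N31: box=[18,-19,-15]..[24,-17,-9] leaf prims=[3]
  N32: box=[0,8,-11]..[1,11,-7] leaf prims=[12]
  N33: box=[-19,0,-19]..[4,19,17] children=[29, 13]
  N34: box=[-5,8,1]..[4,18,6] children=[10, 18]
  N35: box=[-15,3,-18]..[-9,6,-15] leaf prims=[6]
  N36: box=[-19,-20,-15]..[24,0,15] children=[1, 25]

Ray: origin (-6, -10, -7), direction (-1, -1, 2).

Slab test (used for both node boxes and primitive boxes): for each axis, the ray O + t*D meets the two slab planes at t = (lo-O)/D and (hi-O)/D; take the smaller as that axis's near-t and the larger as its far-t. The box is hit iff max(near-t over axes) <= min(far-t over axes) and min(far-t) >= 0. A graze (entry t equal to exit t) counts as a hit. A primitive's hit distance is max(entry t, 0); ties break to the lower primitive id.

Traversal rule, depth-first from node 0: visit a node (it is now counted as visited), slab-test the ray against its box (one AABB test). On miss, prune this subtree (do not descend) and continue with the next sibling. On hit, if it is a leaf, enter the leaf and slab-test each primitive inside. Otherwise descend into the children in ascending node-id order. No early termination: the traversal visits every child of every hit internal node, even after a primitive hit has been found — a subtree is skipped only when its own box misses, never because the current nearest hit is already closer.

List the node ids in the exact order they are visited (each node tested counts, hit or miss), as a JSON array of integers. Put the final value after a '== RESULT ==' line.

Walk:
N0 x:[-30,13] y:[-29,10] z:[-6,12] -> hit [-6,10], descend [33, 36]
  N33 x:[-10,13] y:[-29,-10] z:[-6,12] -> miss, prune
  N36 x:[-30,13] y:[-10,10] z:[-4,11] -> hit [-4,10], descend [1, 25]
    N1 x:[-4,13] y:[-10,10] z:[0,11/2] -> hit [0,11/2], descend [6, 15]
      N6 x:[-4,5] y:[-10,2] z:[2,5] -> hit [2,2], descend [5, 22]
        N5 x:[0,5] y:[-10,-4] z:[2,5] -> miss, prune
        N22 x:[-4,-3] y:[-2,2] z:[2,9/2] -> miss, prune
      N15 x:[7,13] y:[6,10] z:[0,11/2] -> miss, prune
    N25 x:[-30,-5] y:[-5,9] z:[-4,11] -> miss, prune

order=[0, 33, 36, 1, 6, 5, 22, 15, 25]  |boxes|=9  |leaves|=0  hit=miss

== RESULT ==
[0, 33, 36, 1, 6, 5, 22, 15, 25]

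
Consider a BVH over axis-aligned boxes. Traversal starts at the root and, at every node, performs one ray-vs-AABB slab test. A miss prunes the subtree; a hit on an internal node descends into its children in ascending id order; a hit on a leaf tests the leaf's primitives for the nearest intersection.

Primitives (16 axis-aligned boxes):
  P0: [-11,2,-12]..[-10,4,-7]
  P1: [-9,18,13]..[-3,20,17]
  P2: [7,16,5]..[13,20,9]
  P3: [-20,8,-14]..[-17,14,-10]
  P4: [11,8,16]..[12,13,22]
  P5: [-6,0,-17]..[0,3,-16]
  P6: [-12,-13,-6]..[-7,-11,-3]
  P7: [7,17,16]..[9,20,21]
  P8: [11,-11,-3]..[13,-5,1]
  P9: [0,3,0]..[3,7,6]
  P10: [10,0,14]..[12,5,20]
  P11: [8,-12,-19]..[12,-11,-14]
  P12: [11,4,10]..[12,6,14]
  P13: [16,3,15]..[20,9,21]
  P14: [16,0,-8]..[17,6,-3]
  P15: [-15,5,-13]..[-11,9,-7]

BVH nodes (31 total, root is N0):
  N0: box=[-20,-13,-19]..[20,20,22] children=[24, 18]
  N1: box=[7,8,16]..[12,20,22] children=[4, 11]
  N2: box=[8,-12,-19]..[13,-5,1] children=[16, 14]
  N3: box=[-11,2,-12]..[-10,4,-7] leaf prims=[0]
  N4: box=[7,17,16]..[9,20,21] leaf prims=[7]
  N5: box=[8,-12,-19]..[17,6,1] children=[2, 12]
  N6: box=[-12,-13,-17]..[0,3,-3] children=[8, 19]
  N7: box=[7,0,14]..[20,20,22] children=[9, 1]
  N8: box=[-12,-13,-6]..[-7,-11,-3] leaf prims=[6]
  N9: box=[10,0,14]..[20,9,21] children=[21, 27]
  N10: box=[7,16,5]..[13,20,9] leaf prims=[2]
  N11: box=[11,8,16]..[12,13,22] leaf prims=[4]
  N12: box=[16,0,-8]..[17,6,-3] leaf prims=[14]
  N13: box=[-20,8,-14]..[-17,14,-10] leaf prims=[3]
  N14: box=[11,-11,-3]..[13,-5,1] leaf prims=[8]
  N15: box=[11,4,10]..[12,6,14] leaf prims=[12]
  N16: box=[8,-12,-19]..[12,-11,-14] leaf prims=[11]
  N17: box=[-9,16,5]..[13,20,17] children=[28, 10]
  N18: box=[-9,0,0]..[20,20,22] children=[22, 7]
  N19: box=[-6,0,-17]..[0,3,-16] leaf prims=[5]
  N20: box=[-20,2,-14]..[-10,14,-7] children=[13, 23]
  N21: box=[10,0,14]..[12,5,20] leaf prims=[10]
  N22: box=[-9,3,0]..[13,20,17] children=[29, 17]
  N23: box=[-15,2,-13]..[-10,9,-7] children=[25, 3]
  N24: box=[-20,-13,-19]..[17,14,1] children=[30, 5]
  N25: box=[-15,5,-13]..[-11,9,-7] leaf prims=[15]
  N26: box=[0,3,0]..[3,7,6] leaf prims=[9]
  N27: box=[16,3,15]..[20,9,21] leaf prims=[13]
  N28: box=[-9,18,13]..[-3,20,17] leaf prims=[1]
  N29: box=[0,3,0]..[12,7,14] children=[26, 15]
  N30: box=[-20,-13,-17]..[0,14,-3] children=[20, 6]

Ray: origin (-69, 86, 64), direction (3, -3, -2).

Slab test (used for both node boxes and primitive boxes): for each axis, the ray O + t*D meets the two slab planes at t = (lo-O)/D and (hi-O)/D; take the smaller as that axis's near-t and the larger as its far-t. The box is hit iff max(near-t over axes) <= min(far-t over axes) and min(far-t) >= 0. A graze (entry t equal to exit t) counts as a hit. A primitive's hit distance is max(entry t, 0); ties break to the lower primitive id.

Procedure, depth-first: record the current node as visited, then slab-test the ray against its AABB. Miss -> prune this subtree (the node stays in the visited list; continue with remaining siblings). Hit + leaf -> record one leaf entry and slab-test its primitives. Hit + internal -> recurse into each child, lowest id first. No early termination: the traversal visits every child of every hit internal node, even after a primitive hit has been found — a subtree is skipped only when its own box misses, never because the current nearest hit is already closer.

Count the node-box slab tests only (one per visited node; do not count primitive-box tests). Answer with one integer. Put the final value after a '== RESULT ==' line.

Trace the traversal:
N0 x:[49/3,89/3] y:[22,33] z:[21,83/2] -> hit [22,89/3], descend [18, 24]
  N18 x:[20,89/3] y:[22,86/3] z:[21,32] -> hit [22,86/3], descend [7, 22]
    N7 x:[76/3,89/3] y:[22,86/3] z:[21,25] -> miss, prune
    N22 x:[20,82/3] y:[22,83/3] z:[47/2,32] -> hit [47/2,82/3], descend [17, 29]
      N17 x:[20,82/3] y:[22,70/3] z:[47/2,59/2] -> miss, prune
      N29 x:[23,27] y:[79/3,83/3] z:[25,32] -> hit [79/3,27], descend [15, 26]
        N15 x:[80/3,27] y:[80/3,82/3] z:[25,27] -> hit [80/3,27] leaf, test {P12@t=80/3}
        N26 x:[23,24] y:[79/3,83/3] z:[29,32] -> miss, prune
  N24 x:[49/3,86/3] y:[24,33] z:[63/2,83/2] -> miss, prune

order=[0, 18, 7, 22, 17, 29, 15, 26, 24]  |boxes|=9  |leaves|=1  hit=P12

== RESULT ==
9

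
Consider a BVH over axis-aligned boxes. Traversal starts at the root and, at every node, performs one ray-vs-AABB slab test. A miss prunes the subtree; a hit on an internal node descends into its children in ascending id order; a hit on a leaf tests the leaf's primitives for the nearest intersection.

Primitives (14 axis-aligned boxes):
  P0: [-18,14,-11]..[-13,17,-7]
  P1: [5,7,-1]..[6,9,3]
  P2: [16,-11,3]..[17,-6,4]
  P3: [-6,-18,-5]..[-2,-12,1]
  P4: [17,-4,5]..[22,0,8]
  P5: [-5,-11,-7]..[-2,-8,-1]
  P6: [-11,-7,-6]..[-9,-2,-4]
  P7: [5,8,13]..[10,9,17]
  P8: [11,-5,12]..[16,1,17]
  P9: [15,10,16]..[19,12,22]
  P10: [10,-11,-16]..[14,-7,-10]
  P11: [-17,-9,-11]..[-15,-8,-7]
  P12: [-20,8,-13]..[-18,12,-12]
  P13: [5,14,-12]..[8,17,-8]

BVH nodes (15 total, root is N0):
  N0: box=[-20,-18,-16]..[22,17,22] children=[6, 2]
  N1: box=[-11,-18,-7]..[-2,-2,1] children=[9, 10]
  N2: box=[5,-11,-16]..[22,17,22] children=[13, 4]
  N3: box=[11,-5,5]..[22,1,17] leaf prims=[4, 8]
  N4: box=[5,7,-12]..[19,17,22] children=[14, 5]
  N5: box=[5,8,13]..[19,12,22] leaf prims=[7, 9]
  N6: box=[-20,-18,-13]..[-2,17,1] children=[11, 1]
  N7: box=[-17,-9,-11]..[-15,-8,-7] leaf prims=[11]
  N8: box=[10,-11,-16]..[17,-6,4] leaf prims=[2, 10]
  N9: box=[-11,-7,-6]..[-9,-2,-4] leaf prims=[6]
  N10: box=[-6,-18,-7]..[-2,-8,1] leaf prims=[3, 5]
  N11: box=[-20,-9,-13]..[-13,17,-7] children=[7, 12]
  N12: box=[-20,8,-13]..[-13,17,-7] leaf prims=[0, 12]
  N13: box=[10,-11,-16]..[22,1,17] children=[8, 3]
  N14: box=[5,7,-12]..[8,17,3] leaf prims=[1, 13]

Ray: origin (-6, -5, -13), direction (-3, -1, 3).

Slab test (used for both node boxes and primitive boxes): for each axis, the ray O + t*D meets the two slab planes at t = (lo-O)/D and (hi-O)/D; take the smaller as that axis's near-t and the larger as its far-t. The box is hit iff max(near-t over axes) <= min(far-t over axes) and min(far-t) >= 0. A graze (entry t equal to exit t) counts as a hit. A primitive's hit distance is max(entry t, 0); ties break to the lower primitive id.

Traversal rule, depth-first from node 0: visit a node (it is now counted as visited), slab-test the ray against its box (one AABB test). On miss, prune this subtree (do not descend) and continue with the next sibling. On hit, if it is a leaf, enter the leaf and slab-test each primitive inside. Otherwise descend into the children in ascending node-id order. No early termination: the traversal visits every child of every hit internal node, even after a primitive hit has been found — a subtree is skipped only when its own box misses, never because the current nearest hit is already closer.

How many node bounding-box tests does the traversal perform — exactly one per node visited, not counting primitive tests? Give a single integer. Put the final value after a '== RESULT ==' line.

Traverse from the root:
N0 x:[-28/3,14/3] y:[-22,13] z:[-1,35/3] -> hit [-1,14/3], descend [2, 6]
  N2 x:[-28/3,-11/3] y:[-22,6] z:[-1,35/3] -> miss, prune
  N6 x:[-4/3,14/3] y:[-22,13] z:[0,14/3] -> hit [0,14/3], descend [1, 11]
    N1 x:[-4/3,5/3] y:[-3,13] z:[2,14/3] -> miss, prune
    N11 x:[7/3,14/3] y:[-22,4] z:[0,2] -> miss, prune

5 AABB tests over nodes [0, 2, 6, 1, 11]; 0 leaves entered; closest miss.

== RESULT ==
5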